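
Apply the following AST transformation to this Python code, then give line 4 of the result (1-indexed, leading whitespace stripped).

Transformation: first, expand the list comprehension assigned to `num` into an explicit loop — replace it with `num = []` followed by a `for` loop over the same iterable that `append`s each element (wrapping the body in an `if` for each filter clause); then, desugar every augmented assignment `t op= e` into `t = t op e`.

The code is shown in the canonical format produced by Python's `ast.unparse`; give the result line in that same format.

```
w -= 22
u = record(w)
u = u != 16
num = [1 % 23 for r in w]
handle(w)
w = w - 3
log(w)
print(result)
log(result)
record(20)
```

num = []

Transformed code:
w = w - 22
u = record(w)
u = u != 16
num = []
for r in w:
    num.append(1 % 23)
handle(w)
w = w - 3
log(w)
print(result)
log(result)
record(20)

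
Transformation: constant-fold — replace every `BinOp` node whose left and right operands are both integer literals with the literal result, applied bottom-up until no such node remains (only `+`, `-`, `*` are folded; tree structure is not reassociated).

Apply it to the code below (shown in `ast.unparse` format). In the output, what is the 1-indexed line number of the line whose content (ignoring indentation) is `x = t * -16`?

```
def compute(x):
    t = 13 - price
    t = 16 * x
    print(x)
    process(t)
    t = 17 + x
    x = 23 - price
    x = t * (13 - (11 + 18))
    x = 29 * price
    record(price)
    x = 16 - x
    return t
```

Transformed code:
def compute(x):
    t = 13 - price
    t = 16 * x
    print(x)
    process(t)
    t = 17 + x
    x = 23 - price
    x = t * -16
    x = 29 * price
    record(price)
    x = 16 - x
    return t

8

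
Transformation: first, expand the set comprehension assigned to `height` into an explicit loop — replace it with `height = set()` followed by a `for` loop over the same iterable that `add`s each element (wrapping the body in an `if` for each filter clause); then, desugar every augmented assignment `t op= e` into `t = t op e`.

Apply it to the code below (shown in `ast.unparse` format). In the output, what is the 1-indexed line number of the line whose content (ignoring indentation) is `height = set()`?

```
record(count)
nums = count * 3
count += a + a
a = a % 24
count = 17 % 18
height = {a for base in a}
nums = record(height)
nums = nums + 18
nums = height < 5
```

6

Transformed code:
record(count)
nums = count * 3
count = count + (a + a)
a = a % 24
count = 17 % 18
height = set()
for base in a:
    height.add(a)
nums = record(height)
nums = nums + 18
nums = height < 5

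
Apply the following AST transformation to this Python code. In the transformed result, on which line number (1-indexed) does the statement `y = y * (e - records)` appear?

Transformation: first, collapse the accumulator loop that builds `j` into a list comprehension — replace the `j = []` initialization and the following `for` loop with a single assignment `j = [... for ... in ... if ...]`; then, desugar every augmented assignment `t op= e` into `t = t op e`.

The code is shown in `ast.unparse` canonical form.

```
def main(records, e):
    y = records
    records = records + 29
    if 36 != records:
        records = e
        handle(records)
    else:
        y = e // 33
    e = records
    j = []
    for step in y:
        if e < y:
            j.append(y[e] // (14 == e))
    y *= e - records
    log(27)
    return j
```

Transformed code:
def main(records, e):
    y = records
    records = records + 29
    if 36 != records:
        records = e
        handle(records)
    else:
        y = e // 33
    e = records
    j = [y[e] // (14 == e) for step in y if e < y]
    y = y * (e - records)
    log(27)
    return j

11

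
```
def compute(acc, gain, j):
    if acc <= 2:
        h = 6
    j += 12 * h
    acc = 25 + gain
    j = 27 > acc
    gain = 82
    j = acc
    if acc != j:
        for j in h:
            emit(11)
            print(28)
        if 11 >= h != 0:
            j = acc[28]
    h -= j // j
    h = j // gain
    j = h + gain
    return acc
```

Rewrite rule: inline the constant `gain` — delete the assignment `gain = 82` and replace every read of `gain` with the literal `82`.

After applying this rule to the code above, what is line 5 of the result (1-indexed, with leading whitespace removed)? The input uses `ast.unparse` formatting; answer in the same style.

Transformed code:
def compute(acc, gain, j):
    if acc <= 2:
        h = 6
    j += 12 * h
    acc = 25 + 82
    j = 27 > acc
    j = acc
    if acc != j:
        for j in h:
            emit(11)
            print(28)
        if 11 >= h != 0:
            j = acc[28]
    h -= j // j
    h = j // 82
    j = h + 82
    return acc

acc = 25 + 82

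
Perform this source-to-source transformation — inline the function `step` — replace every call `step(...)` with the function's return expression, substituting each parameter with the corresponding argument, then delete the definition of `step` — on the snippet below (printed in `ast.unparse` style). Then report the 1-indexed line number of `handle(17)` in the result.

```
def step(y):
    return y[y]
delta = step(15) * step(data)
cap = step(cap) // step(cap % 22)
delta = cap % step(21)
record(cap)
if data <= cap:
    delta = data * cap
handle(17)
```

7

Transformed code:
delta = 15[15] * data[data]
cap = cap[cap] // (cap % 22)[cap % 22]
delta = cap % 21[21]
record(cap)
if data <= cap:
    delta = data * cap
handle(17)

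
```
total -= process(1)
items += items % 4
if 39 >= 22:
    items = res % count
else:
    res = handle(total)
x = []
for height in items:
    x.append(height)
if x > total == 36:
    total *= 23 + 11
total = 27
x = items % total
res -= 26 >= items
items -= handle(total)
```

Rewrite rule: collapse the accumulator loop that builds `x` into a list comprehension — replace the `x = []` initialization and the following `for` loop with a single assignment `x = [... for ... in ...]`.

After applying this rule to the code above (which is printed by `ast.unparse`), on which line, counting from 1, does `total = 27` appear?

10

Transformed code:
total -= process(1)
items += items % 4
if 39 >= 22:
    items = res % count
else:
    res = handle(total)
x = [height for height in items]
if x > total == 36:
    total *= 23 + 11
total = 27
x = items % total
res -= 26 >= items
items -= handle(total)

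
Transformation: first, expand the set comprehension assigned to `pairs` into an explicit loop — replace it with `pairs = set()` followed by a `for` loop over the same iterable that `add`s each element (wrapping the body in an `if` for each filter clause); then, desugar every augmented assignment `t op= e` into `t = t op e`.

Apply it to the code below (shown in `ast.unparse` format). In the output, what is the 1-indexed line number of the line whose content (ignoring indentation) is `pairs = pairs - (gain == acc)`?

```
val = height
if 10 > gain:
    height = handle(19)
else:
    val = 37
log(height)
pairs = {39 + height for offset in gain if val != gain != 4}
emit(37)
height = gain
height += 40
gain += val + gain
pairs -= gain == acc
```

Transformed code:
val = height
if 10 > gain:
    height = handle(19)
else:
    val = 37
log(height)
pairs = set()
for offset in gain:
    if val != gain != 4:
        pairs.add(39 + height)
emit(37)
height = gain
height = height + 40
gain = gain + (val + gain)
pairs = pairs - (gain == acc)

15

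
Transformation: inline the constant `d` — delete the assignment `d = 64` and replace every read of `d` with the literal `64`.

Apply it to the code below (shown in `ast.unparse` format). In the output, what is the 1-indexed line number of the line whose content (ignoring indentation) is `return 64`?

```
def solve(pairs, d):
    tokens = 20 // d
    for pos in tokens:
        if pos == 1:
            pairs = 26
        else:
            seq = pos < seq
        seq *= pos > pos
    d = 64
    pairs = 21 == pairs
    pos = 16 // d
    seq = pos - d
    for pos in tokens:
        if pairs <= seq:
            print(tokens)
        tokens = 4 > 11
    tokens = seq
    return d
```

Transformed code:
def solve(pairs, d):
    tokens = 20 // 64
    for pos in tokens:
        if pos == 1:
            pairs = 26
        else:
            seq = pos < seq
        seq *= pos > pos
    pairs = 21 == pairs
    pos = 16 // 64
    seq = pos - 64
    for pos in tokens:
        if pairs <= seq:
            print(tokens)
        tokens = 4 > 11
    tokens = seq
    return 64

17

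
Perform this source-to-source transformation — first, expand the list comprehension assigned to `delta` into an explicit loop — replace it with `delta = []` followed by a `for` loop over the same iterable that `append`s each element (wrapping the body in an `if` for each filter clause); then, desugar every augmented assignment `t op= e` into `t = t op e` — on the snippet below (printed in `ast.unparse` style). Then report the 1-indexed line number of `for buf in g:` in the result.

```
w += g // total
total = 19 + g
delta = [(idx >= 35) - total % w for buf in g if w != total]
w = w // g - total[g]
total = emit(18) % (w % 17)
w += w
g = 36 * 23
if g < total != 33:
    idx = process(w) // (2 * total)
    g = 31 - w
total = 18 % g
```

Transformed code:
w = w + g // total
total = 19 + g
delta = []
for buf in g:
    if w != total:
        delta.append((idx >= 35) - total % w)
w = w // g - total[g]
total = emit(18) % (w % 17)
w = w + w
g = 36 * 23
if g < total != 33:
    idx = process(w) // (2 * total)
    g = 31 - w
total = 18 % g

4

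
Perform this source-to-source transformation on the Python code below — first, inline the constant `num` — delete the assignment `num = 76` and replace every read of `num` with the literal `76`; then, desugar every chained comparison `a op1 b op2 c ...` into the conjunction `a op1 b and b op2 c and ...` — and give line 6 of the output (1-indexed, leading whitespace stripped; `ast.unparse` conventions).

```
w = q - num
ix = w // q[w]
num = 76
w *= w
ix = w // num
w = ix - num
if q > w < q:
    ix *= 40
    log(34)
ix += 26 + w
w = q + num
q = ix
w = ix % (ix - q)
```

Transformed code:
w = q - 76
ix = w // q[w]
w *= w
ix = w // 76
w = ix - 76
if q > w and w < q:
    ix *= 40
    log(34)
ix += 26 + w
w = q + 76
q = ix
w = ix % (ix - q)

if q > w and w < q:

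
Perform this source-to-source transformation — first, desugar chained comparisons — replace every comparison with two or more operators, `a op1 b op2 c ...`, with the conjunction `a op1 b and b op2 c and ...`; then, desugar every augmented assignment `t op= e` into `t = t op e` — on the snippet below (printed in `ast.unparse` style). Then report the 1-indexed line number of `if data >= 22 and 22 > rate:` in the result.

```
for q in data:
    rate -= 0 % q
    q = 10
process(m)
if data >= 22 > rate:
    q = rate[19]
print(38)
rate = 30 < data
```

Transformed code:
for q in data:
    rate = rate - 0 % q
    q = 10
process(m)
if data >= 22 and 22 > rate:
    q = rate[19]
print(38)
rate = 30 < data

5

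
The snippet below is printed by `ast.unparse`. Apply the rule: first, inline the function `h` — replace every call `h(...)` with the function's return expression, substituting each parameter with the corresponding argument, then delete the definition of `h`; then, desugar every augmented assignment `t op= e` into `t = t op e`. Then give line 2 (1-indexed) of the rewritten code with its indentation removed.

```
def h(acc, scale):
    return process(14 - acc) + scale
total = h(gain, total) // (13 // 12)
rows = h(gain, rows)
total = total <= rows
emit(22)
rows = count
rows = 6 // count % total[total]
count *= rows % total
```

rows = process(14 - gain) + rows

Transformed code:
total = (process(14 - gain) + total) // (13 // 12)
rows = process(14 - gain) + rows
total = total <= rows
emit(22)
rows = count
rows = 6 // count % total[total]
count = count * (rows % total)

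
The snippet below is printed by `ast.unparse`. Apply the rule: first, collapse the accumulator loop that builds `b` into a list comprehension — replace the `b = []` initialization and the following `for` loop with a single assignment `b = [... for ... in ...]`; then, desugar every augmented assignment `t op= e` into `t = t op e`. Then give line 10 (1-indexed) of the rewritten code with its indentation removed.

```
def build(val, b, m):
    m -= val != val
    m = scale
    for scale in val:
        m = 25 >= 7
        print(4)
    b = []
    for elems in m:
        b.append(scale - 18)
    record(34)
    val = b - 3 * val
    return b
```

return b

Transformed code:
def build(val, b, m):
    m = m - (val != val)
    m = scale
    for scale in val:
        m = 25 >= 7
        print(4)
    b = [scale - 18 for elems in m]
    record(34)
    val = b - 3 * val
    return b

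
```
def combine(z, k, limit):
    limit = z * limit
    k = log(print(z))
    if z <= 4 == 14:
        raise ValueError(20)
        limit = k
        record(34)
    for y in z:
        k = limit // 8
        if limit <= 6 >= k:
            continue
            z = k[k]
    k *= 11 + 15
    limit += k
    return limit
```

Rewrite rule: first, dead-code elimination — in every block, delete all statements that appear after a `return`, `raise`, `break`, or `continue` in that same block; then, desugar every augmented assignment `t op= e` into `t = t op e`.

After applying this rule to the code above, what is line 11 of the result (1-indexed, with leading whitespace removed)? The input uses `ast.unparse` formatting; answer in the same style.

Transformed code:
def combine(z, k, limit):
    limit = z * limit
    k = log(print(z))
    if z <= 4 == 14:
        raise ValueError(20)
    for y in z:
        k = limit // 8
        if limit <= 6 >= k:
            continue
    k = k * (11 + 15)
    limit = limit + k
    return limit

limit = limit + k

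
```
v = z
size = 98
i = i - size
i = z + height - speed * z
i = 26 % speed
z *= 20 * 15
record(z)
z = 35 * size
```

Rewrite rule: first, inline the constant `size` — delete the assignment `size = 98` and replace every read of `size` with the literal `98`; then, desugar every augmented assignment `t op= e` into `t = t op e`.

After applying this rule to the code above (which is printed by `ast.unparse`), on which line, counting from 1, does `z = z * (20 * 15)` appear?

5

Transformed code:
v = z
i = i - 98
i = z + height - speed * z
i = 26 % speed
z = z * (20 * 15)
record(z)
z = 35 * 98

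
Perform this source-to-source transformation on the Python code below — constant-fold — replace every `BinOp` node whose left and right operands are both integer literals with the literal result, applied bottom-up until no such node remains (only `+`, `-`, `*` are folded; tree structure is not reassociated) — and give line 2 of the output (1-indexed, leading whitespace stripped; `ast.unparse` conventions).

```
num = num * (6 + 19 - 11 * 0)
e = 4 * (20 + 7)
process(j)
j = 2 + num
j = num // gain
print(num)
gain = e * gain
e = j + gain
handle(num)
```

e = 108

Transformed code:
num = num * 25
e = 108
process(j)
j = 2 + num
j = num // gain
print(num)
gain = e * gain
e = j + gain
handle(num)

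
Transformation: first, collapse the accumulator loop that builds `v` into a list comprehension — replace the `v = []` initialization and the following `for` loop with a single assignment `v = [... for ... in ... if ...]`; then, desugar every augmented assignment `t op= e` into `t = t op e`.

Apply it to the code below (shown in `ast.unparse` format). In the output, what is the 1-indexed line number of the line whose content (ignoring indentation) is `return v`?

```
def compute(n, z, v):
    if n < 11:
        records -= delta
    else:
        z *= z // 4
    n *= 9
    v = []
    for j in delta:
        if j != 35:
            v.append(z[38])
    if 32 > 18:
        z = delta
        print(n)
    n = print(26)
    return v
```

12

Transformed code:
def compute(n, z, v):
    if n < 11:
        records = records - delta
    else:
        z = z * (z // 4)
    n = n * 9
    v = [z[38] for j in delta if j != 35]
    if 32 > 18:
        z = delta
        print(n)
    n = print(26)
    return v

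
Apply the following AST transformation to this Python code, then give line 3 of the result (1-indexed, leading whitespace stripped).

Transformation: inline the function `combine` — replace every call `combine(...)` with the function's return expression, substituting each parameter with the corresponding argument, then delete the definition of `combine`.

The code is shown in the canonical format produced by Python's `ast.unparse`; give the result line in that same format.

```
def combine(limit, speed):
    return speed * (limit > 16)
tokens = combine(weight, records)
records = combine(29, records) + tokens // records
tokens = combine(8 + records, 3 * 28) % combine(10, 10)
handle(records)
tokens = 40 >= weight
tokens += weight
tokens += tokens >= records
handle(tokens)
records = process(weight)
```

Transformed code:
tokens = records * (weight > 16)
records = records * (29 > 16) + tokens // records
tokens = 3 * 28 * (8 + records > 16) % (10 * (10 > 16))
handle(records)
tokens = 40 >= weight
tokens += weight
tokens += tokens >= records
handle(tokens)
records = process(weight)

tokens = 3 * 28 * (8 + records > 16) % (10 * (10 > 16))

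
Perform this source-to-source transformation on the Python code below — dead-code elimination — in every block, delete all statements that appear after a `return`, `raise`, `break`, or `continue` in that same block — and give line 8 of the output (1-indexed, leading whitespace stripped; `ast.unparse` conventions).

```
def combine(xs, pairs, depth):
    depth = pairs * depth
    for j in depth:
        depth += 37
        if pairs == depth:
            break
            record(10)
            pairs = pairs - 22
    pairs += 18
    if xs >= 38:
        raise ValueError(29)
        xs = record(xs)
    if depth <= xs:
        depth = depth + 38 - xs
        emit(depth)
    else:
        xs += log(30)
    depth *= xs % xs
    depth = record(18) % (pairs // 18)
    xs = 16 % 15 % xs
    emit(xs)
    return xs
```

if xs >= 38:

Transformed code:
def combine(xs, pairs, depth):
    depth = pairs * depth
    for j in depth:
        depth += 37
        if pairs == depth:
            break
    pairs += 18
    if xs >= 38:
        raise ValueError(29)
    if depth <= xs:
        depth = depth + 38 - xs
        emit(depth)
    else:
        xs += log(30)
    depth *= xs % xs
    depth = record(18) % (pairs // 18)
    xs = 16 % 15 % xs
    emit(xs)
    return xs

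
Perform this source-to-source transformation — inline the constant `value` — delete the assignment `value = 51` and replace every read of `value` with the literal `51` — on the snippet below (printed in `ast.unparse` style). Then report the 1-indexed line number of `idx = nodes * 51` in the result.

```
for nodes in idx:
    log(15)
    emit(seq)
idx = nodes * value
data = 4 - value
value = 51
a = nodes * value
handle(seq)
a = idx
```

Transformed code:
for nodes in idx:
    log(15)
    emit(seq)
idx = nodes * 51
data = 4 - 51
a = nodes * 51
handle(seq)
a = idx

4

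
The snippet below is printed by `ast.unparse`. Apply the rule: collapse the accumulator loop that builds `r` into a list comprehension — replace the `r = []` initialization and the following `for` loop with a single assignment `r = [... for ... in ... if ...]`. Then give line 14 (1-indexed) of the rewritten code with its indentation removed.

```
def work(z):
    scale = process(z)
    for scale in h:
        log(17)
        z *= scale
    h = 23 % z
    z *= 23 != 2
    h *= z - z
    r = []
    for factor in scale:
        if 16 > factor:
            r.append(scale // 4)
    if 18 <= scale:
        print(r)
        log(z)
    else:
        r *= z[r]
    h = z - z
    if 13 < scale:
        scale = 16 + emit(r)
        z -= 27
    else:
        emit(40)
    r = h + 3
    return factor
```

r *= z[r]

Transformed code:
def work(z):
    scale = process(z)
    for scale in h:
        log(17)
        z *= scale
    h = 23 % z
    z *= 23 != 2
    h *= z - z
    r = [scale // 4 for factor in scale if 16 > factor]
    if 18 <= scale:
        print(r)
        log(z)
    else:
        r *= z[r]
    h = z - z
    if 13 < scale:
        scale = 16 + emit(r)
        z -= 27
    else:
        emit(40)
    r = h + 3
    return factor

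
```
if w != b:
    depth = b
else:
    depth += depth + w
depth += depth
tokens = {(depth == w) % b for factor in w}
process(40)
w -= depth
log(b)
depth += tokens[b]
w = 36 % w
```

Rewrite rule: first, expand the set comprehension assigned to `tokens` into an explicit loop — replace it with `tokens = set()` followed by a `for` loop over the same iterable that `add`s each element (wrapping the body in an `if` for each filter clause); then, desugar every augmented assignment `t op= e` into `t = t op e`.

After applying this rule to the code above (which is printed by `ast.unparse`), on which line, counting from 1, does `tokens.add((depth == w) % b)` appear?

Transformed code:
if w != b:
    depth = b
else:
    depth = depth + (depth + w)
depth = depth + depth
tokens = set()
for factor in w:
    tokens.add((depth == w) % b)
process(40)
w = w - depth
log(b)
depth = depth + tokens[b]
w = 36 % w

8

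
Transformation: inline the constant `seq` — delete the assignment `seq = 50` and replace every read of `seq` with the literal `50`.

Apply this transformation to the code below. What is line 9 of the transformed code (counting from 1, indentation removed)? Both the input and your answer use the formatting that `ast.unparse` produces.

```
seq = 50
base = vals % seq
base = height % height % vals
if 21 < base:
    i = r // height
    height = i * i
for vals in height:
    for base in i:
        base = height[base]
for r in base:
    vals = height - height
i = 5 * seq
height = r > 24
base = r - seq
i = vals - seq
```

Transformed code:
base = vals % 50
base = height % height % vals
if 21 < base:
    i = r // height
    height = i * i
for vals in height:
    for base in i:
        base = height[base]
for r in base:
    vals = height - height
i = 5 * 50
height = r > 24
base = r - 50
i = vals - 50

for r in base:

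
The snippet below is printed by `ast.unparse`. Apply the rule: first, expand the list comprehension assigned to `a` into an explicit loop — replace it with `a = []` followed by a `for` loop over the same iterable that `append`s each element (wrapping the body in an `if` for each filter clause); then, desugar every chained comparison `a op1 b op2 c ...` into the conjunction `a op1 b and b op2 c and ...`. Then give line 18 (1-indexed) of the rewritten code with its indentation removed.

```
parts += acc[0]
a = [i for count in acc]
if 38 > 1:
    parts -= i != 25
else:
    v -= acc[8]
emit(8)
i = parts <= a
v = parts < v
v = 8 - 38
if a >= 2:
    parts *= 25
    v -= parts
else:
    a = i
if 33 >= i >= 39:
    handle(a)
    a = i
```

Transformed code:
parts += acc[0]
a = []
for count in acc:
    a.append(i)
if 38 > 1:
    parts -= i != 25
else:
    v -= acc[8]
emit(8)
i = parts <= a
v = parts < v
v = 8 - 38
if a >= 2:
    parts *= 25
    v -= parts
else:
    a = i
if 33 >= i and i >= 39:
    handle(a)
    a = i

if 33 >= i and i >= 39:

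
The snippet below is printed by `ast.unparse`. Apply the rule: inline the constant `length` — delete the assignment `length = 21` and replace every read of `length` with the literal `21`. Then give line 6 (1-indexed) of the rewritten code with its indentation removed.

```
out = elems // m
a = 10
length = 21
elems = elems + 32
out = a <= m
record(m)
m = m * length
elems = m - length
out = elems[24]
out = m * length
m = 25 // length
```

Transformed code:
out = elems // m
a = 10
elems = elems + 32
out = a <= m
record(m)
m = m * 21
elems = m - 21
out = elems[24]
out = m * 21
m = 25 // 21

m = m * 21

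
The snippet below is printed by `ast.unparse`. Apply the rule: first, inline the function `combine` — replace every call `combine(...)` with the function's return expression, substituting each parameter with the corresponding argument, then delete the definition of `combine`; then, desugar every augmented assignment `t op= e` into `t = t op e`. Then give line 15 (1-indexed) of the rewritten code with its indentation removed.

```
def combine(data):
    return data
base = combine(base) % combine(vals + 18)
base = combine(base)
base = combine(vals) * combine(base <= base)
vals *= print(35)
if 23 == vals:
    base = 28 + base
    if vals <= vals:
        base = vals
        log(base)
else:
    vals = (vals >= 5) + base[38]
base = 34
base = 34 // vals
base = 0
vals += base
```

vals = vals + base

Transformed code:
base = base % (vals + 18)
base = base
base = vals * (base <= base)
vals = vals * print(35)
if 23 == vals:
    base = 28 + base
    if vals <= vals:
        base = vals
        log(base)
else:
    vals = (vals >= 5) + base[38]
base = 34
base = 34 // vals
base = 0
vals = vals + base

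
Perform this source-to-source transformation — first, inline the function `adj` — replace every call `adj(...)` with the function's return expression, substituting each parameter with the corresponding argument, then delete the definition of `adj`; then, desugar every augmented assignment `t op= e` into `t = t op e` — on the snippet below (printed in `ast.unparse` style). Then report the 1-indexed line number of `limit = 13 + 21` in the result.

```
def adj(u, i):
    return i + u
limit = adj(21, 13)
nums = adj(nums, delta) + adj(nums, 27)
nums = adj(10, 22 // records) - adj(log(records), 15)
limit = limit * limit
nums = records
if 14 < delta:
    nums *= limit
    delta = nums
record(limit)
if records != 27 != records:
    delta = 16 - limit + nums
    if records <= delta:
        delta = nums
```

1

Transformed code:
limit = 13 + 21
nums = delta + nums + (27 + nums)
nums = 22 // records + 10 - (15 + log(records))
limit = limit * limit
nums = records
if 14 < delta:
    nums = nums * limit
    delta = nums
record(limit)
if records != 27 != records:
    delta = 16 - limit + nums
    if records <= delta:
        delta = nums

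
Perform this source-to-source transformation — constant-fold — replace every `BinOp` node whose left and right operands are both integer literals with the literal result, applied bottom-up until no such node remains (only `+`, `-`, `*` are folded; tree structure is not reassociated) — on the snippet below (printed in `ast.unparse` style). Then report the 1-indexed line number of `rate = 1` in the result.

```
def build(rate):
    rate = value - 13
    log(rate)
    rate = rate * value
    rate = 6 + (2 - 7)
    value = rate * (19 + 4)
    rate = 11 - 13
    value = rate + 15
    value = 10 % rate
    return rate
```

5

Transformed code:
def build(rate):
    rate = value - 13
    log(rate)
    rate = rate * value
    rate = 1
    value = rate * 23
    rate = -2
    value = rate + 15
    value = 10 % rate
    return rate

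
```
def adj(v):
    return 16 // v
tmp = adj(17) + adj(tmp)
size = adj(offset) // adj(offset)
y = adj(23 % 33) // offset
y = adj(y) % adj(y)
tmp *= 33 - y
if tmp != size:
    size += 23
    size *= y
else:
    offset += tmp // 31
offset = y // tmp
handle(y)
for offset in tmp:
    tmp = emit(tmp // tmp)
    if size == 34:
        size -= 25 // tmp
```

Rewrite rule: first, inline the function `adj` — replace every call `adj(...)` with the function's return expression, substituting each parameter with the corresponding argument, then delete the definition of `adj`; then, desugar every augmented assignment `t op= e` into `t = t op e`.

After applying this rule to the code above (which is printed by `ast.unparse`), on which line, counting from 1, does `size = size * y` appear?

8

Transformed code:
tmp = 16 // 17 + 16 // tmp
size = 16 // offset // (16 // offset)
y = 16 // (23 % 33) // offset
y = 16 // y % (16 // y)
tmp = tmp * (33 - y)
if tmp != size:
    size = size + 23
    size = size * y
else:
    offset = offset + tmp // 31
offset = y // tmp
handle(y)
for offset in tmp:
    tmp = emit(tmp // tmp)
    if size == 34:
        size = size - 25 // tmp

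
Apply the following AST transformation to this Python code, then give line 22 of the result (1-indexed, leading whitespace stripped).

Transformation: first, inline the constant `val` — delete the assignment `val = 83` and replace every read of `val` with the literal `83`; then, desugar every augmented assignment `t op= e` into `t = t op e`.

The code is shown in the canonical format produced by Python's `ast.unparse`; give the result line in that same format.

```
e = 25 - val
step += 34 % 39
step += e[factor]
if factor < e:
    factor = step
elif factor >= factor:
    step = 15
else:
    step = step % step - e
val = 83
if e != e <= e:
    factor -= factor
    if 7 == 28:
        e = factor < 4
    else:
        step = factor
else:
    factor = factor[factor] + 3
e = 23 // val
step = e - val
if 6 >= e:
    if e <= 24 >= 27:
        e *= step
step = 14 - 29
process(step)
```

e = e * step

Transformed code:
e = 25 - 83
step = step + 34 % 39
step = step + e[factor]
if factor < e:
    factor = step
elif factor >= factor:
    step = 15
else:
    step = step % step - e
if e != e <= e:
    factor = factor - factor
    if 7 == 28:
        e = factor < 4
    else:
        step = factor
else:
    factor = factor[factor] + 3
e = 23 // 83
step = e - 83
if 6 >= e:
    if e <= 24 >= 27:
        e = e * step
step = 14 - 29
process(step)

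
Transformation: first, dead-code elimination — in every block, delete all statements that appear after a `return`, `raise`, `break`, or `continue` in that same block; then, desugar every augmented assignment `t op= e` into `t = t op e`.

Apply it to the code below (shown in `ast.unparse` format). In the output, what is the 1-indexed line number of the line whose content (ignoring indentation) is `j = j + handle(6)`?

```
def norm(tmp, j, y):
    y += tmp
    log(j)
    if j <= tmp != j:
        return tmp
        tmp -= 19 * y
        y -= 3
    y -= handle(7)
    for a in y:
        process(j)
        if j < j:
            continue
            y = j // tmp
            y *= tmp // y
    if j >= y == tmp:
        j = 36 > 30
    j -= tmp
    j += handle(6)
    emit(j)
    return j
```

Transformed code:
def norm(tmp, j, y):
    y = y + tmp
    log(j)
    if j <= tmp != j:
        return tmp
    y = y - handle(7)
    for a in y:
        process(j)
        if j < j:
            continue
    if j >= y == tmp:
        j = 36 > 30
    j = j - tmp
    j = j + handle(6)
    emit(j)
    return j

14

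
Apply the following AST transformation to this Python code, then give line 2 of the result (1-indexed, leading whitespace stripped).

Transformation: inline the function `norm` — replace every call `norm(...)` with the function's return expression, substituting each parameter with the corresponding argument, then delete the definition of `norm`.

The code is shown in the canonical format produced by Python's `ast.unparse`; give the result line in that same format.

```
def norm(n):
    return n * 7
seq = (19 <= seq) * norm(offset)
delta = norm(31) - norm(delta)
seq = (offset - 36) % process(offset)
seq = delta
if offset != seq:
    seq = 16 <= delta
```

delta = 31 * 7 - delta * 7

Transformed code:
seq = (19 <= seq) * (offset * 7)
delta = 31 * 7 - delta * 7
seq = (offset - 36) % process(offset)
seq = delta
if offset != seq:
    seq = 16 <= delta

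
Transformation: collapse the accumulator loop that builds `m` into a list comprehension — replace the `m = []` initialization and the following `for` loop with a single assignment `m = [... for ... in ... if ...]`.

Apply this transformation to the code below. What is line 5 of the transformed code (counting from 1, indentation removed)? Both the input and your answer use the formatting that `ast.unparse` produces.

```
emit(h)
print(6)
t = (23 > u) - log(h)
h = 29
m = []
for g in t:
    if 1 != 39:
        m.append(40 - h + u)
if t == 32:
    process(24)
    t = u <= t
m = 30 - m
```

Transformed code:
emit(h)
print(6)
t = (23 > u) - log(h)
h = 29
m = [40 - h + u for g in t if 1 != 39]
if t == 32:
    process(24)
    t = u <= t
m = 30 - m

m = [40 - h + u for g in t if 1 != 39]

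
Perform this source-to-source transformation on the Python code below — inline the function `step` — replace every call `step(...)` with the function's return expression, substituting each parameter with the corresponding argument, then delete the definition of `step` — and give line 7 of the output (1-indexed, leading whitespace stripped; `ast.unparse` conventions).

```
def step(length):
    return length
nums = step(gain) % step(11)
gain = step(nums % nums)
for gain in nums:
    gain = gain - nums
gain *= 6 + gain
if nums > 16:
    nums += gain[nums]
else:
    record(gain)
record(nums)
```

Transformed code:
nums = gain % 11
gain = nums % nums
for gain in nums:
    gain = gain - nums
gain *= 6 + gain
if nums > 16:
    nums += gain[nums]
else:
    record(gain)
record(nums)

nums += gain[nums]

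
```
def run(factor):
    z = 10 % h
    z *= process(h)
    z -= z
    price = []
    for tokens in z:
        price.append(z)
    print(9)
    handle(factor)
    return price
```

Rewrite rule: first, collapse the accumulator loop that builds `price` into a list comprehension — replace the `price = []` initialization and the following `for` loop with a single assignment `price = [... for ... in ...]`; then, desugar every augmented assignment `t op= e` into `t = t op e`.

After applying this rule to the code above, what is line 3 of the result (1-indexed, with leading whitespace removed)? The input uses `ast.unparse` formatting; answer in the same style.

z = z * process(h)

Transformed code:
def run(factor):
    z = 10 % h
    z = z * process(h)
    z = z - z
    price = [z for tokens in z]
    print(9)
    handle(factor)
    return price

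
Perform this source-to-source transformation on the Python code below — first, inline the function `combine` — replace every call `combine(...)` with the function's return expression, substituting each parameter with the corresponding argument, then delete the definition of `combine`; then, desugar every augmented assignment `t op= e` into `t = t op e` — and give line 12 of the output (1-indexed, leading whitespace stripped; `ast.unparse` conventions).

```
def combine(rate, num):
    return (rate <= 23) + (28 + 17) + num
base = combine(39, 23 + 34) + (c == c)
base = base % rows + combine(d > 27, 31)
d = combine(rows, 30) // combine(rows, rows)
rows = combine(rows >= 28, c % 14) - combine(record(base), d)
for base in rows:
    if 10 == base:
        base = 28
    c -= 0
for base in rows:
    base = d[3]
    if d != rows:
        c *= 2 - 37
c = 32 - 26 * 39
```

c = c * (2 - 37)

Transformed code:
base = (39 <= 23) + (28 + 17) + (23 + 34) + (c == c)
base = base % rows + (((d > 27) <= 23) + (28 + 17) + 31)
d = ((rows <= 23) + (28 + 17) + 30) // ((rows <= 23) + (28 + 17) + rows)
rows = ((rows >= 28) <= 23) + (28 + 17) + c % 14 - ((record(base) <= 23) + (28 + 17) + d)
for base in rows:
    if 10 == base:
        base = 28
    c = c - 0
for base in rows:
    base = d[3]
    if d != rows:
        c = c * (2 - 37)
c = 32 - 26 * 39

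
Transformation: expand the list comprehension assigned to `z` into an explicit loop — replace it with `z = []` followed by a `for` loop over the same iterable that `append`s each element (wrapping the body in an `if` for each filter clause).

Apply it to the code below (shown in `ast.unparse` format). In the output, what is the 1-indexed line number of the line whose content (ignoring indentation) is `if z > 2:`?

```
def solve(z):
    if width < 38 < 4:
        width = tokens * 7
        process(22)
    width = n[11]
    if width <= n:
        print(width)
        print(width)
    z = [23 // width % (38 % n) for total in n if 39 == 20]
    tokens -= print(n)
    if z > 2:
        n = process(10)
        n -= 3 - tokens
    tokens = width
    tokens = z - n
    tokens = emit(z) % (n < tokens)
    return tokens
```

Transformed code:
def solve(z):
    if width < 38 < 4:
        width = tokens * 7
        process(22)
    width = n[11]
    if width <= n:
        print(width)
        print(width)
    z = []
    for total in n:
        if 39 == 20:
            z.append(23 // width % (38 % n))
    tokens -= print(n)
    if z > 2:
        n = process(10)
        n -= 3 - tokens
    tokens = width
    tokens = z - n
    tokens = emit(z) % (n < tokens)
    return tokens

14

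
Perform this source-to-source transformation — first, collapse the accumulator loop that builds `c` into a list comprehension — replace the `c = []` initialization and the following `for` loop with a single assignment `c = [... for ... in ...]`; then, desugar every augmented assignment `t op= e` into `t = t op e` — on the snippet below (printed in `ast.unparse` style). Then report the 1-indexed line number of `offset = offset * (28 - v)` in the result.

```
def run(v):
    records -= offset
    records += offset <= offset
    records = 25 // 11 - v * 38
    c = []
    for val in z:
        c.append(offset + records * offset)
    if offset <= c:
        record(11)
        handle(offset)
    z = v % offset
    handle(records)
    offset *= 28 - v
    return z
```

11

Transformed code:
def run(v):
    records = records - offset
    records = records + (offset <= offset)
    records = 25 // 11 - v * 38
    c = [offset + records * offset for val in z]
    if offset <= c:
        record(11)
        handle(offset)
    z = v % offset
    handle(records)
    offset = offset * (28 - v)
    return z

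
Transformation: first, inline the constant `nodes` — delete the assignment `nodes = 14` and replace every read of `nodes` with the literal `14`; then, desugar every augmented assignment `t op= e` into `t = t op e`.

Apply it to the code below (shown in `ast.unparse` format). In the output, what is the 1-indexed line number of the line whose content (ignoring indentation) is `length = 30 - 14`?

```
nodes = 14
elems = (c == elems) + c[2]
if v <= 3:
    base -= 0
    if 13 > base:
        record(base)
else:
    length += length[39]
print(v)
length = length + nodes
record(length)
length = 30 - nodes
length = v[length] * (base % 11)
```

11

Transformed code:
elems = (c == elems) + c[2]
if v <= 3:
    base = base - 0
    if 13 > base:
        record(base)
else:
    length = length + length[39]
print(v)
length = length + 14
record(length)
length = 30 - 14
length = v[length] * (base % 11)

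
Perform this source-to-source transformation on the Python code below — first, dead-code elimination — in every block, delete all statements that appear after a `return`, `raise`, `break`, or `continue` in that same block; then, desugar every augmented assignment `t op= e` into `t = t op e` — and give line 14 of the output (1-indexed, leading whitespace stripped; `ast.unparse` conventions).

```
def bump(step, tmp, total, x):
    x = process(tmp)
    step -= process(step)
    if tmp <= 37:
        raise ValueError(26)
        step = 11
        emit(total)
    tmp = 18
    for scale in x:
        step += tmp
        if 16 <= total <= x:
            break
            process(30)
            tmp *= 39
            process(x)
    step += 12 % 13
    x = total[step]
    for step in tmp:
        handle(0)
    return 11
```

Transformed code:
def bump(step, tmp, total, x):
    x = process(tmp)
    step = step - process(step)
    if tmp <= 37:
        raise ValueError(26)
    tmp = 18
    for scale in x:
        step = step + tmp
        if 16 <= total <= x:
            break
    step = step + 12 % 13
    x = total[step]
    for step in tmp:
        handle(0)
    return 11

handle(0)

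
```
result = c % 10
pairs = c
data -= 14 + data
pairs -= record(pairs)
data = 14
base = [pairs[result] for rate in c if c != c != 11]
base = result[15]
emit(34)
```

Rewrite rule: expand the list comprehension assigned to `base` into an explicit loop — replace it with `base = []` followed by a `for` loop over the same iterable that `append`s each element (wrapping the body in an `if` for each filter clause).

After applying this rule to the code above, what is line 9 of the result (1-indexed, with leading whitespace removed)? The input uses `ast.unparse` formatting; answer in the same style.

base.append(pairs[result])

Transformed code:
result = c % 10
pairs = c
data -= 14 + data
pairs -= record(pairs)
data = 14
base = []
for rate in c:
    if c != c != 11:
        base.append(pairs[result])
base = result[15]
emit(34)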